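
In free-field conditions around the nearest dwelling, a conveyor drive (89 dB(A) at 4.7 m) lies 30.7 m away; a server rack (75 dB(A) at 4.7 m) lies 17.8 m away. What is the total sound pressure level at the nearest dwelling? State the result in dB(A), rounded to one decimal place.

Apply inverse-square spreading to bring every level to the receiver, then sum 10^(L/10).
conveyor drive: 89 − 20·log₁₀(30.7/4.7) = 89 − 16.30 = 72.70 dB(A).
server rack: 75 − 20·log₁₀(17.8/4.7) = 75 − 11.57 = 63.43 dB(A).
Σ 10^(L/10) = 2.082e+07 → L_total = 10·log₁₀(2.082e+07) = 73.19 dB(A).

73.2 dB(A)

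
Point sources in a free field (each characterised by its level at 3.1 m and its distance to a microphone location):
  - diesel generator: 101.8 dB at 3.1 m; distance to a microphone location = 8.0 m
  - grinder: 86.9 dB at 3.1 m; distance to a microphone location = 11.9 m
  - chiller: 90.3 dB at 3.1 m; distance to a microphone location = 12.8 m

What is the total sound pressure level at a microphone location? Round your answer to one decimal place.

93.7 dB

Propagate each source to the receiver with L = L_ref − 20·log₁₀(r/r_ref), then add intensities.
diesel generator: 101.8 − 20·log₁₀(8.0/3.1) = 101.8 − 8.23 = 93.57 dB.
grinder: 86.9 − 20·log₁₀(11.9/3.1) = 86.9 − 11.68 = 75.22 dB.
chiller: 90.3 − 20·log₁₀(12.8/3.1) = 90.3 − 12.32 = 77.98 dB.
Σ 10^(L/10) = 2.369e+09 → L_total = 10·log₁₀(2.369e+09) = 93.75 dB.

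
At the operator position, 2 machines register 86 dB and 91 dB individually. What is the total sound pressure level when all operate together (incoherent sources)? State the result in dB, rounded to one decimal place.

Incoherent sources combine by intensity addition: L_total = 10·log₁₀(Σ 10^(L_i/10)).
Σ 10^(L/10) = 10^(86/10) + 10^(91/10) = 1.657e+09.
L_total = 10·log₁₀(1.657e+09) = 92.19 dB.

92.2 dB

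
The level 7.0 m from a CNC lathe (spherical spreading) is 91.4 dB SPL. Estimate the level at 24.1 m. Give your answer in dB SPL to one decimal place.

80.7 dB SPL

Point-source attenuation: ΔL = 20·log₁₀(r₂/r₁) = 20·log₁₀(24.1/7.0) = 10.738 dB.
L₂ = 91.4 − 20·log₁₀(24.1/7.0) = 91.4 − 10.738 = 80.66 dB SPL.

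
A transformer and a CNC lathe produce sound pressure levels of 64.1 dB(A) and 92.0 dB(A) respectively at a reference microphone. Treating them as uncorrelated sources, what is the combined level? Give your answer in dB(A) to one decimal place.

For uncorrelated sources the intensities add, so convert each level to linear form, sum, and take 10·log₁₀ of the total.
Σ 10^(L/10) = 10^(64.1/10) + 10^(92.0/10) = 1.587e+09.
L_total = 10·log₁₀(1.587e+09) = 92.01 dB(A).

92.0 dB(A)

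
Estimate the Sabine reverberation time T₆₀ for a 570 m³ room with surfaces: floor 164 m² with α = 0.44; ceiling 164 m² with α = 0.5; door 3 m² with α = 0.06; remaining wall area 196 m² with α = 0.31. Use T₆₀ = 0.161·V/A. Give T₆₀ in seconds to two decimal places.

0.43 s

A = Σ Sᵢαᵢ = 164·0.44 + 164·0.5 + 3·0.06 + 196·0.31 = 215.10 m².
T₆₀ = 0.161·V/A = 0.161·570/215.10 = 0.427 s.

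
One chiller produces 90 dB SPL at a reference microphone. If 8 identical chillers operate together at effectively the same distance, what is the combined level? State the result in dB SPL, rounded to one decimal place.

N identical incoherent sources raise the level by 10·log₁₀ N.
L_total = 90 + 10·log₁₀(8) = 90 + 9.031 = 99.03 dB SPL.

99.0 dB SPL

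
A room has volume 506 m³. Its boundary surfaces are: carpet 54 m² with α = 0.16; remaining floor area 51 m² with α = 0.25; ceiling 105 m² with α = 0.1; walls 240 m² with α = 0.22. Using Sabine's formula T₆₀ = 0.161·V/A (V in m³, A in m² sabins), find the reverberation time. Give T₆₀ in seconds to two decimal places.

A = Σ Sᵢαᵢ = 54·0.16 + 51·0.25 + 105·0.1 + 240·0.22 = 84.69 m².
T₆₀ = 0.161 × 506 / 84.69 = 0.962 s.

0.96 s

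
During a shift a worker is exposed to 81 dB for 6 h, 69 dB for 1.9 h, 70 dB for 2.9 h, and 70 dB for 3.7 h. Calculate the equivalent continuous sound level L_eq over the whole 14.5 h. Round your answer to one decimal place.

The energy average is taken in the linear domain: L_eq = 10·log₁₀[(Σ tᵢ·10^(Lᵢ/10))/T], T = 14.5 h.
Σ tᵢ·10^(Lᵢ/10) = 6·10^(81/10) + 1.9·10^(69/10) + 2.9·10^(70/10) + 3.7·10^(70/10) = 8.364e+08.
L_eq = 10·log₁₀(8.364e+08/14.5) = 77.61 dB.

77.6 dB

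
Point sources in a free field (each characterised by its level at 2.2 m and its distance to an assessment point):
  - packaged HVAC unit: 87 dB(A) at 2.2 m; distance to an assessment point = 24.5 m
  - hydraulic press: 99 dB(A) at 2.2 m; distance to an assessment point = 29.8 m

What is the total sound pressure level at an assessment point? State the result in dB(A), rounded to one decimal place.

First find each source's level at the receiver (point-source: −20·log₁₀(r/r_ref)), then combine on an intensity basis.
packaged HVAC unit: 87 − 20·log₁₀(24.5/2.2) = 87 − 20.93 = 66.07 dB(A).
hydraulic press: 99 − 20·log₁₀(29.8/2.2) = 99 − 22.64 = 76.36 dB(A).
Σ 10^(L/10) = 4.733e+07 → L_total = 10·log₁₀(4.733e+07) = 76.75 dB(A).

76.8 dB(A)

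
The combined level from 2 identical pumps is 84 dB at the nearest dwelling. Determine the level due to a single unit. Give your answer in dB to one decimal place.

81.0 dB

For N identical incoherent sources L_total = L₁ + 10·log₁₀ N, so L₁ = 84 − 10·log₁₀(2) = 84 − 3.010.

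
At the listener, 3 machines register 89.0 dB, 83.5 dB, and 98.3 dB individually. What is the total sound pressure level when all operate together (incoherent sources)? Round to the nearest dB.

99 dB

For uncorrelated sources the intensities add, so convert each level to linear form, sum, and take 10·log₁₀ of the total.
Σ 10^(L/10) = 10^(89.0/10) + 10^(83.5/10) + 10^(98.3/10) = 7.779e+09.
L_total = 10·log₁₀(7.779e+09) = 98.91 dB.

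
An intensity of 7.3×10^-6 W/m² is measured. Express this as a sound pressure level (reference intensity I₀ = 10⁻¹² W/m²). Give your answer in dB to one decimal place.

Dividing by I₀ shifts the exponent by 12: I/I₀ = 7.3×10^6.
L = 10·(0.8633 + 6) = 68.63 dB.

68.6 dB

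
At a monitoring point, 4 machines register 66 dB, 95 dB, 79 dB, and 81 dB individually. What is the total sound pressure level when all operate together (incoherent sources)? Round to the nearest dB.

For uncorrelated sources the intensities add, so convert each level to linear form, sum, and take 10·log₁₀ of the total.
Σ 10^(L/10) = 10^(66/10) + 10^(95/10) + 10^(79/10) + 10^(81/10) = 3.372e+09.
L_total = 10·log₁₀(3.372e+09) = 95.28 dB.

95 dB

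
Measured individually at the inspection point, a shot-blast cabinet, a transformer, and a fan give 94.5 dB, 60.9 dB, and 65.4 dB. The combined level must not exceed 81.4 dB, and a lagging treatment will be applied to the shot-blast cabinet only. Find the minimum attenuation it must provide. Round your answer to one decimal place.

Fixed contribution from the other sources: Σ 10^(L/10) = 10^(60.9/10) + 10^(65.4/10) = 4.698e+06 (66.72 dB).
To meet 81.4 dB overall, the treated shot-blast cabinet may contribute at most 10^(81.4/10) − 4.698e+06 = 1.333e+08, i.e. 81.25 dB.
So the shot-blast cabinet must be reduced from 94.5 to 81.25 dB: IL = 13.25 dB.

13.3 dB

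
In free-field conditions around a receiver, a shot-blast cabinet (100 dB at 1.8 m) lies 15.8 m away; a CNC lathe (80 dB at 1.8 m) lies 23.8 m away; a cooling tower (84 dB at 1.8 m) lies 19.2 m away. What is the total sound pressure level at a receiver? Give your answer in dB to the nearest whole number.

81 dB

First find each source's level at the receiver (point-source: −20·log₁₀(r/r_ref)), then combine on an intensity basis.
shot-blast cabinet: 100 − 20·log₁₀(15.8/1.8) = 100 − 18.87 = 81.13 dB.
CNC lathe: 80 − 20·log₁₀(23.8/1.8) = 80 − 22.43 = 57.57 dB.
cooling tower: 84 − 20·log₁₀(19.2/1.8) = 84 − 20.56 = 63.44 dB.
Σ 10^(L/10) = 1.326e+08 → L_total = 10·log₁₀(1.326e+08) = 81.22 dB.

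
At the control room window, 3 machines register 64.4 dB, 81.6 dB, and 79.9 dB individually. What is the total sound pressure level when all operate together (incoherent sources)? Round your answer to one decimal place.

83.9 dB

Incoherent sources combine by intensity addition: L_total = 10·log₁₀(Σ 10^(L_i/10)).
Σ 10^(L/10) = 10^(64.4/10) + 10^(81.6/10) + 10^(79.9/10) = 2.450e+08.
L_total = 10·log₁₀(2.450e+08) = 83.89 dB.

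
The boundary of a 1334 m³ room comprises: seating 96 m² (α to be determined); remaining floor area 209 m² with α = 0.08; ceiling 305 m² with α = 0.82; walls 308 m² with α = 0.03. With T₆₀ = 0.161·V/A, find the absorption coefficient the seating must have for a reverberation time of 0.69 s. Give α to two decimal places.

0.37

Required total absorption A = 0.161·1334/0.69 = 311.27 m².
Absorption from the other surfaces = 209·0.08 + 305·0.82 + 308·0.03 = 276.06 m², so the seating must supply 35.21 m² over 96 m².
α = 35.21/96 = 0.367.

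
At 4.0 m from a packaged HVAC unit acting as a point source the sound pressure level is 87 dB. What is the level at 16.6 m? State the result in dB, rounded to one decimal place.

74.6 dB

For a point source, L₂ = L₁ − 20·log₁₀(r₂/r₁).
L₂ = 87 − 20·log₁₀(16.6/4.0) = 87 − 12.361 = 74.64 dB.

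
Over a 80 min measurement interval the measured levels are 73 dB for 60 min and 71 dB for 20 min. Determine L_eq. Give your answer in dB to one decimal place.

72.6 dB

L_eq = 10·log₁₀[(1/T)·Σ tᵢ·10^(Lᵢ/10)] with T = 80 min.
Σ tᵢ·10^(Lᵢ/10) = 60·10^(73/10) + 20·10^(71/10) = 1.449e+09.
L_eq = 10·log₁₀(1.449e+09/80) = 72.58 dB.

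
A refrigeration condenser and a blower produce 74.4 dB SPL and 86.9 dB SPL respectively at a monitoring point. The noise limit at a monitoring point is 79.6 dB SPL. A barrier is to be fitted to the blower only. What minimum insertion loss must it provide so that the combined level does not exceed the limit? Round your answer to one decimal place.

8.9 dB

The untreated sources together contribute 10^(74.4/10) = 2.754e+07, i.e. 74.40 dB SPL.
The limit corresponds to 10^(79.6/10) = 9.120e+07; subtracting the fixed part leaves 6.366e+07 for the blower, i.e. 78.04 dB SPL.
So the blower must be reduced from 86.9 to 78.04 dB SPL: IL = 8.86 dB.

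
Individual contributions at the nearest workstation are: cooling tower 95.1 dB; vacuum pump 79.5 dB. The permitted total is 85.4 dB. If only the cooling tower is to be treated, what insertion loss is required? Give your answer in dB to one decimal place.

11.0 dB

Fixed contribution from the other source: Σ 10^(L/10) = 10^(79.5/10) = 8.913e+07 (79.50 dB).
The limit corresponds to 10^(85.4/10) = 3.467e+08; subtracting the fixed part leaves 2.576e+08 for the cooling tower, i.e. 84.11 dB.
So the cooling tower must be reduced from 95.1 to 84.11 dB: IL = 10.99 dB.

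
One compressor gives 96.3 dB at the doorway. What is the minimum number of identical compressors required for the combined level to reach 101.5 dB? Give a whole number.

4

N identical sources give L₁ + 10·log₁₀ N, so require 10·log₁₀ N ≥ 101.5 − 96.3 = 5.2 dB.
N ≥ 10^(5.2/10) = 3.311, so N = 4.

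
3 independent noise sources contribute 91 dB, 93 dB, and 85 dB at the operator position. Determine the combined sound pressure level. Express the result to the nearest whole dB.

96 dB

Incoherent sources combine by intensity addition: L_total = 10·log₁₀(Σ 10^(L_i/10)).
Σ 10^(L/10) = 10^(91/10) + 10^(93/10) + 10^(85/10) = 3.570e+09.
L_total = 10·log₁₀(3.570e+09) = 95.53 dB.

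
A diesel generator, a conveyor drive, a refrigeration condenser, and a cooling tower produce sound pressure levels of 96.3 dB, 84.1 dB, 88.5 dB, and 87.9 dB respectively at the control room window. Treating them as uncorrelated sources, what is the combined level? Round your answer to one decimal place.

97.7 dB

Incoherent sources combine by intensity addition: L_total = 10·log₁₀(Σ 10^(L_i/10)).
Σ 10^(L/10) = 10^(96.3/10) + 10^(84.1/10) + 10^(88.5/10) + 10^(87.9/10) = 5.847e+09.
L_total = 10·log₁₀(5.847e+09) = 97.67 dB.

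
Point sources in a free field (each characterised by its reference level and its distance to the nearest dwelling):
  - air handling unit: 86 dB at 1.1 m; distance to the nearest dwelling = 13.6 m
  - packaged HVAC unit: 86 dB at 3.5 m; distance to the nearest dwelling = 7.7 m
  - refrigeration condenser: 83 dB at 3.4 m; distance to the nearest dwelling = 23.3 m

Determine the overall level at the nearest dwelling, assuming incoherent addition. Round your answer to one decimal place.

79.5 dB

Propagate each source to the receiver with L = L_ref − 20·log₁₀(r/r_ref), then add intensities.
air handling unit: 86 − 20·log₁₀(13.6/1.1) = 86 − 21.84 = 64.16 dB.
packaged HVAC unit: 86 − 20·log₁₀(7.7/3.5) = 86 − 6.85 = 79.15 dB.
refrigeration condenser: 83 − 20·log₁₀(23.3/3.4) = 83 − 16.72 = 66.28 dB.
Σ 10^(L/10) = 8.911e+07 → L_total = 10·log₁₀(8.911e+07) = 79.50 dB.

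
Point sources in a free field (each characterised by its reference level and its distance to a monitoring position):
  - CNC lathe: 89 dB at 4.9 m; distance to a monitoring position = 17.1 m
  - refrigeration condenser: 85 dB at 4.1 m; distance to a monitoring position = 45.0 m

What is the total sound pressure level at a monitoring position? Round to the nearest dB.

Apply inverse-square spreading to bring every level to the receiver, then sum 10^(L/10).
CNC lathe: 89 − 20·log₁₀(17.1/4.9) = 89 − 10.86 = 78.14 dB.
refrigeration condenser: 85 − 20·log₁₀(45.0/4.1) = 85 − 20.81 = 64.19 dB.
Σ 10^(L/10) = 6.785e+07 → L_total = 10·log₁₀(6.785e+07) = 78.32 dB.

78 dB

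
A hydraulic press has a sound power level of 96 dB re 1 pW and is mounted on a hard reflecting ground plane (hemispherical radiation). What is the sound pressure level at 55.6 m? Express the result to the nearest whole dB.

The power spreads over a hemisphere of area 2π·r², so L_p = L_w − 10·log₁₀(2π·r²).
2π·r² = 1.942e+04 m², 10·log₁₀ of that is 42.883 dB.
L_p = 96 − 42.883 = 53.12 dB.

53 dB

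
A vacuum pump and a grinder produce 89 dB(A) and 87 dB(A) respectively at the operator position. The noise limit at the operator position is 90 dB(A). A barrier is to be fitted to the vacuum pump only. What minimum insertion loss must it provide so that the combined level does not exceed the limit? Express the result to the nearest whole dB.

2 dB

Everything except the vacuum pump sums to 10^(87/10) = 5.012e+08 in linear terms, 87.00 dB(A).
To meet 90 dB(A) overall, the treated vacuum pump may contribute at most 10^(90/10) − 5.012e+08 = 4.988e+08, i.e. 86.98 dB(A).
So the vacuum pump must be reduced from 89 to 86.98 dB(A): IL = 2.02 dB.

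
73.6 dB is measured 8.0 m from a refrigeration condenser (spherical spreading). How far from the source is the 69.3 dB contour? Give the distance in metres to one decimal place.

13.1 m

For a point source L₁ − L₂ = 20·log₁₀(r₂/r₁), so r₂ = r₁·10^((L₁−L₂)/20).
r₂ = 8.0·10^((73.6−69.3)/20) = 8.0·10^(4.3/20) = 13.12 m.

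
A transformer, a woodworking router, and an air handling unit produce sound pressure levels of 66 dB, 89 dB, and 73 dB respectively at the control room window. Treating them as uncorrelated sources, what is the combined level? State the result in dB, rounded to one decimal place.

Incoherent sources combine by intensity addition: L_total = 10·log₁₀(Σ 10^(L_i/10)).
Σ 10^(L/10) = 10^(66/10) + 10^(89/10) + 10^(73/10) = 8.183e+08.
L_total = 10·log₁₀(8.183e+08) = 89.13 dB.

89.1 dB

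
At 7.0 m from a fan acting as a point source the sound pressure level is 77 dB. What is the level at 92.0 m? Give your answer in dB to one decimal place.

54.6 dB

For a point source, L₂ = L₁ − 20·log₁₀(r₂/r₁).
L₂ = 77 − 20·log₁₀(92.0/7.0) = 77 − 22.374 = 54.63 dB.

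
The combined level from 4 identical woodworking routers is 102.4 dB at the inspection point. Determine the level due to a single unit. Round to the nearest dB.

96 dB

Dividing the total intensity by 4 lowers the level by 10·log₁₀ 4 = 6.021 dB: L₁ = 102.4 − 6.021.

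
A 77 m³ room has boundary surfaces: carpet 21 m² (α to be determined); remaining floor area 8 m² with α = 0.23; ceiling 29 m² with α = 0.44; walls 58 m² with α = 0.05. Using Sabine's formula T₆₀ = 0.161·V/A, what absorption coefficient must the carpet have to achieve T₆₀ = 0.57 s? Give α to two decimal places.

0.20

A = 0.161·V/T₆₀ = 0.161·77/0.57 = 21.75 m² sabins.
Absorption from the other surfaces = 8·0.23 + 29·0.44 + 58·0.05 = 17.50 m², so the carpet must supply 4.25 m² over 21 m².
α = 4.25/21 = 0.202.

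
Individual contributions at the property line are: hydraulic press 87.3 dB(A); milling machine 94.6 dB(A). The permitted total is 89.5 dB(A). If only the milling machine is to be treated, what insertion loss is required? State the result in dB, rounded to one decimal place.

Everything except the milling machine sums to 10^(87.3/10) = 5.370e+08 in linear terms, 87.30 dB(A).
The limit corresponds to 10^(89.5/10) = 8.913e+08; subtracting the fixed part leaves 3.542e+08 for the milling machine, i.e. 85.49 dB(A).
Required insertion loss = 94.6 − 85.49 = 9.11 dB.

9.1 dB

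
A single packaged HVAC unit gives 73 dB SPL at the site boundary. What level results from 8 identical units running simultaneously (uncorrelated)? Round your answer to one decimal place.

L_total = L₁ + 10·log₁₀ N for N identical incoherent sources.
L_total = 73 + 10·log₁₀(8) = 73 + 9.031 = 82.03 dB SPL.

82.0 dB SPL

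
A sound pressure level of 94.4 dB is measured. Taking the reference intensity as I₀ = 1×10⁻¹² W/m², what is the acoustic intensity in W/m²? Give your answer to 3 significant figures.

0.00275 W/m²

I/I₀ = 10^(94.4/10) = 2.754e+09, so I = 2.754e+09 × 10⁻¹² W/m².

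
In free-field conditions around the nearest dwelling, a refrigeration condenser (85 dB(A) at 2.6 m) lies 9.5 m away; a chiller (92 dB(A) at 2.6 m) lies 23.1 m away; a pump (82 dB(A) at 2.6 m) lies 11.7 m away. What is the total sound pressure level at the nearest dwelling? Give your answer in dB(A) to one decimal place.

77.1 dB(A)

Apply inverse-square spreading to bring every level to the receiver, then sum 10^(L/10).
refrigeration condenser: 85 − 20·log₁₀(9.5/2.6) = 85 − 11.26 = 73.74 dB(A).
chiller: 92 − 20·log₁₀(23.1/2.6) = 92 − 18.97 = 73.03 dB(A).
pump: 82 − 20·log₁₀(11.7/2.6) = 82 − 13.06 = 68.94 dB(A).
Σ 10^(L/10) = 5.159e+07 → L_total = 10·log₁₀(5.159e+07) = 77.13 dB(A).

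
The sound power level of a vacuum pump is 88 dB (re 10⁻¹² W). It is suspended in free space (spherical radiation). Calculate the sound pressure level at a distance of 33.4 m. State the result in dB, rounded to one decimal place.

Free-field spherical radiation: L_p = L_w − 10·log₁₀(4π·r²), r = 33.4 m.
4π·r² = 1.402e+04 m², 10·log₁₀ of that is 41.467 dB.
L_p = 88 − 41.467 = 46.53 dB.

46.5 dB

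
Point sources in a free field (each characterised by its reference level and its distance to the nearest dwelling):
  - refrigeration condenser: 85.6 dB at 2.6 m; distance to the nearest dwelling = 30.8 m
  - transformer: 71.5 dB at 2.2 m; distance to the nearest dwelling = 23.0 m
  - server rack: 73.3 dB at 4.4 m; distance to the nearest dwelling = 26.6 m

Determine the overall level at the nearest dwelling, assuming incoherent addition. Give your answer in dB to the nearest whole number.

Apply inverse-square spreading to bring every level to the receiver, then sum 10^(L/10).
refrigeration condenser: 85.6 − 20·log₁₀(30.8/2.6) = 85.6 − 21.47 = 64.13 dB.
transformer: 71.5 − 20·log₁₀(23.0/2.2) = 71.5 − 20.39 = 51.11 dB.
server rack: 73.3 − 20·log₁₀(26.6/4.4) = 73.3 − 15.63 = 57.67 dB.
Σ 10^(L/10) = 3.302e+06 → L_total = 10·log₁₀(3.302e+06) = 65.19 dB.

65 dB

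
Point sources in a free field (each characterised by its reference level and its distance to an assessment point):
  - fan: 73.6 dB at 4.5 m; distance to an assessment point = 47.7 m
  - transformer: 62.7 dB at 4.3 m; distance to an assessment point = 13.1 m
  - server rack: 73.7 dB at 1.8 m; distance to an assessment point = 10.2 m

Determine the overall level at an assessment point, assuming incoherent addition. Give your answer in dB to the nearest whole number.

Propagate each source to the receiver with L = L_ref − 20·log₁₀(r/r_ref), then add intensities.
fan: 73.6 − 20·log₁₀(47.7/4.5) = 73.6 − 20.51 = 53.09 dB.
transformer: 62.7 − 20·log₁₀(13.1/4.3) = 62.7 − 9.68 = 53.02 dB.
server rack: 73.7 − 20·log₁₀(10.2/1.8) = 73.7 − 15.07 = 58.63 dB.
Σ 10^(L/10) = 1.135e+06 → L_total = 10·log₁₀(1.135e+06) = 60.55 dB.

61 dB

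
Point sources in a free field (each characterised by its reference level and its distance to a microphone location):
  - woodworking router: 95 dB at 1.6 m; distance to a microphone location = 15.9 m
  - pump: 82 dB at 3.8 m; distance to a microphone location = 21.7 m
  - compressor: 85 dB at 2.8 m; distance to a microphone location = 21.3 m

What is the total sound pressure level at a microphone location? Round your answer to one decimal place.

Apply inverse-square spreading to bring every level to the receiver, then sum 10^(L/10).
woodworking router: 95 − 20·log₁₀(15.9/1.6) = 95 − 19.95 = 75.05 dB.
pump: 82 − 20·log₁₀(21.7/3.8) = 82 − 15.13 = 66.87 dB.
compressor: 85 − 20·log₁₀(21.3/2.8) = 85 − 17.62 = 67.38 dB.
Σ 10^(L/10) = 4.235e+07 → L_total = 10·log₁₀(4.235e+07) = 76.27 dB.

76.3 dB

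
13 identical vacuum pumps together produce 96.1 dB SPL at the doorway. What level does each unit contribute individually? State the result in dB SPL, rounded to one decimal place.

For N identical incoherent sources L_total = L₁ + 10·log₁₀ N, so L₁ = 96.1 − 10·log₁₀(13) = 96.1 − 11.139.

85.0 dB SPL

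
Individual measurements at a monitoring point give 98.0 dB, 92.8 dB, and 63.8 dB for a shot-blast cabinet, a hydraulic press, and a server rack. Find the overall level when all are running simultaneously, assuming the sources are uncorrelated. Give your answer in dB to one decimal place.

99.1 dB

For uncorrelated sources the intensities add, so convert each level to linear form, sum, and take 10·log₁₀ of the total.
Σ 10^(L/10) = 10^(98.0/10) + 10^(92.8/10) + 10^(63.8/10) = 8.217e+09.
L_total = 10·log₁₀(8.217e+09) = 99.15 dB.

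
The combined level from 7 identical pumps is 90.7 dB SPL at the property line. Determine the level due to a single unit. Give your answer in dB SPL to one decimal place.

Dividing the total intensity by 7 lowers the level by 10·log₁₀ 7 = 8.451 dB: L₁ = 90.7 − 8.451.

82.2 dB SPL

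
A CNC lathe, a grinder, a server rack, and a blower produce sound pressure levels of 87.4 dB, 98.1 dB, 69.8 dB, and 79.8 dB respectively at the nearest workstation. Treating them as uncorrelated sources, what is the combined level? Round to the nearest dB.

For uncorrelated sources the intensities add, so convert each level to linear form, sum, and take 10·log₁₀ of the total.
Σ 10^(L/10) = 10^(87.4/10) + 10^(98.1/10) + 10^(69.8/10) + 10^(79.8/10) = 7.111e+09.
L_total = 10·log₁₀(7.111e+09) = 98.52 dB.

99 dB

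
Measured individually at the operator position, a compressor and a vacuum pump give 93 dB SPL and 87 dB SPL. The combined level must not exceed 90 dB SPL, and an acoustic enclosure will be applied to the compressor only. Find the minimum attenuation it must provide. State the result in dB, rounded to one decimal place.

6.0 dB

Fixed contribution from the other source: Σ 10^(L/10) = 10^(87/10) = 5.012e+08 (87.00 dB SPL).
The limit corresponds to 10^(90/10) = 1.000e+09; subtracting the fixed part leaves 4.988e+08 for the compressor, i.e. 86.98 dB SPL.
Required insertion loss = 93 − 86.98 = 6.02 dB.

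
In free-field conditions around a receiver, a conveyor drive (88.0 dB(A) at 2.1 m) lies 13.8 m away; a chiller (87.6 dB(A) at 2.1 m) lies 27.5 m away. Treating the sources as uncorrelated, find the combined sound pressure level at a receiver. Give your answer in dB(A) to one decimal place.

72.5 dB(A)

Propagate each source to the receiver with L = L_ref − 20·log₁₀(r/r_ref), then add intensities.
conveyor drive: 88.0 − 20·log₁₀(13.8/2.1) = 88.0 − 16.35 = 71.65 dB(A).
chiller: 87.6 − 20·log₁₀(27.5/2.1) = 87.6 − 22.34 = 65.26 dB(A).
Σ 10^(L/10) = 1.797e+07 → L_total = 10·log₁₀(1.797e+07) = 72.54 dB(A).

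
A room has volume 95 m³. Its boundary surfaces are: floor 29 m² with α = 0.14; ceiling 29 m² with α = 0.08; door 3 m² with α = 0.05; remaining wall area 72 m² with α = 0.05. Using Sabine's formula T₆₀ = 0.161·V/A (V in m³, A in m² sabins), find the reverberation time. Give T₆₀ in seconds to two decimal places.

A = Σ Sᵢαᵢ = 29·0.14 + 29·0.08 + 3·0.05 + 72·0.05 = 10.13 m².
T₆₀ = 0.161·V/A = 0.161·95/10.13 = 1.510 s.

1.51 s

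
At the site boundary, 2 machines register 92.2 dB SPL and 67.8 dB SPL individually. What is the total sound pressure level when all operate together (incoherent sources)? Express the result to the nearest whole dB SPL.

92 dB SPL

For uncorrelated sources the intensities add, so convert each level to linear form, sum, and take 10·log₁₀ of the total.
Σ 10^(L/10) = 10^(92.2/10) + 10^(67.8/10) = 1.666e+09.
L_total = 10·log₁₀(1.666e+09) = 92.22 dB SPL.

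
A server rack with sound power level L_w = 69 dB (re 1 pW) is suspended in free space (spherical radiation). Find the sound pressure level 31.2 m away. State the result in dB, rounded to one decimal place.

L_p = L_w − 10·log₁₀(4π·r²) with r = 31.2 m.
4π·r² = 1.223e+04 m², 10·log₁₀ of that is 40.875 dB.
L_p = 69 − 40.875 = 28.12 dB.

28.1 dB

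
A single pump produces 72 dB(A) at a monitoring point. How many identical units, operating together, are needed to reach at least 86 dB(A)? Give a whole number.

26

Need L₁ + 10·log₁₀ N ≥ 86, i.e. log₁₀ N ≥ 1.40.
N ≥ 10^(14.0/10) = 25.119, so N = 26.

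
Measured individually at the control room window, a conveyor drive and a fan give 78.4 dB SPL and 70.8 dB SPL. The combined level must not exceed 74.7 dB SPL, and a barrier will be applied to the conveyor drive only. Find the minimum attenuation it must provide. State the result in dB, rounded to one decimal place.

6.0 dB

Fixed contribution from the other source: Σ 10^(L/10) = 10^(70.8/10) = 1.202e+07 (70.80 dB SPL).
The limit corresponds to 10^(74.7/10) = 2.951e+07; subtracting the fixed part leaves 1.749e+07 for the conveyor drive, i.e. 72.43 dB SPL.
So the conveyor drive must be reduced from 78.4 to 72.43 dB SPL: IL = 5.97 dB.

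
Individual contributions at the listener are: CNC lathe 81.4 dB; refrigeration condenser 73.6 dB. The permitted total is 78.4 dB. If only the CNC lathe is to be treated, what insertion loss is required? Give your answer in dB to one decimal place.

4.7 dB

The untreated sources together contribute 10^(73.6/10) = 2.291e+07, i.e. 73.60 dB.
The limit corresponds to 10^(78.4/10) = 6.918e+07; subtracting the fixed part leaves 4.627e+07 for the CNC lathe, i.e. 76.65 dB.
Required insertion loss = 81.4 − 76.65 = 4.75 dB.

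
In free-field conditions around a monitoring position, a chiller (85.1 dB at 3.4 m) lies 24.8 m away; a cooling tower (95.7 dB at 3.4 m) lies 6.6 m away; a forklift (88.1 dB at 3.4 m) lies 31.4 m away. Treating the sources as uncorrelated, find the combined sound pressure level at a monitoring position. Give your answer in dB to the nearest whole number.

Apply inverse-square spreading to bring every level to the receiver, then sum 10^(L/10).
chiller: 85.1 − 20·log₁₀(24.8/3.4) = 85.1 − 17.26 = 67.84 dB.
cooling tower: 95.7 − 20·log₁₀(6.6/3.4) = 95.7 − 5.76 = 89.94 dB.
forklift: 88.1 − 20·log₁₀(31.4/3.4) = 88.1 − 19.31 = 68.79 dB.
Σ 10^(L/10) = 9.996e+08 → L_total = 10·log₁₀(9.996e+08) = 90.00 dB.

90 dB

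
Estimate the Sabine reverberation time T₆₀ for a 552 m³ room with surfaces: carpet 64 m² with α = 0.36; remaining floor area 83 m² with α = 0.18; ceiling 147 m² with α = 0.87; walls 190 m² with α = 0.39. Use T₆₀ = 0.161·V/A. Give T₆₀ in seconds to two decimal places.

Total absorption A = 64·0.36 + 83·0.18 + 147·0.87 + 190·0.39 = 239.97 m² sabins.
T₆₀ = 0.161·V/A = 0.161·552/239.97 = 0.370 s.

0.37 s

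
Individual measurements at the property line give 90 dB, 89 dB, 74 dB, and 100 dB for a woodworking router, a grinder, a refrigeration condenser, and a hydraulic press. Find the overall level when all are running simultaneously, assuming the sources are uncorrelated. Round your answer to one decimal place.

For uncorrelated sources the intensities add, so convert each level to linear form, sum, and take 10·log₁₀ of the total.
Σ 10^(L/10) = 10^(90/10) + 10^(89/10) + 10^(74/10) + 10^(100/10) = 1.182e+10.
L_total = 10·log₁₀(1.182e+10) = 100.73 dB.

100.7 dB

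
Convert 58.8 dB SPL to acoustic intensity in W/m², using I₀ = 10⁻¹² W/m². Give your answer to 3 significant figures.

I = I₀·10^(L/10) = 10⁻¹² × 10^(58.8/10) = 10^(-6.120).

7.59e-07 W/m²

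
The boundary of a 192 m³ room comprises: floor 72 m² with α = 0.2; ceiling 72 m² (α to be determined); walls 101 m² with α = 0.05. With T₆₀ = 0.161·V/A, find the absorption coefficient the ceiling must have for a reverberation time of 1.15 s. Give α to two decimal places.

From T₆₀ = 0.161·V/A, the target T₆₀ = 1.15 s needs A = 0.161·192/1.15 = 26.88 m².
Absorption from the other surfaces = 72·0.2 + 101·0.05 = 19.45 m², so the ceiling must supply 7.43 m² over 72 m².
α = 7.43/72 = 0.103.

0.10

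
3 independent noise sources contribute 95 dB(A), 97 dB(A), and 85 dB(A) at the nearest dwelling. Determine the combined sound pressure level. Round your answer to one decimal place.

99.3 dB(A)

For uncorrelated sources the intensities add, so convert each level to linear form, sum, and take 10·log₁₀ of the total.
Σ 10^(L/10) = 10^(95/10) + 10^(97/10) + 10^(85/10) = 8.490e+09.
L_total = 10·log₁₀(8.490e+09) = 99.29 dB(A).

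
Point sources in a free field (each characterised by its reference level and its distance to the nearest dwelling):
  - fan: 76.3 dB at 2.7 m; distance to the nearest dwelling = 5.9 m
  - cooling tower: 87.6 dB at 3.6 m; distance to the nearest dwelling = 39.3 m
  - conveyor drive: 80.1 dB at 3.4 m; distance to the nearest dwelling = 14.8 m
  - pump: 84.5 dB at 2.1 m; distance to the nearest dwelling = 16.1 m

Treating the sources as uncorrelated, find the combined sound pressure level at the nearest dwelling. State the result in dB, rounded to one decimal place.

73.8 dB

Propagate each source to the receiver with L = L_ref − 20·log₁₀(r/r_ref), then add intensities.
fan: 76.3 − 20·log₁₀(5.9/2.7) = 76.3 − 6.79 = 69.51 dB.
cooling tower: 87.6 − 20·log₁₀(39.3/3.6) = 87.6 − 20.76 = 66.84 dB.
conveyor drive: 80.1 − 20·log₁₀(14.8/3.4) = 80.1 − 12.78 = 67.32 dB.
pump: 84.5 − 20·log₁₀(16.1/2.1) = 84.5 − 17.69 = 66.81 dB.
Σ 10^(L/10) = 2.396e+07 → L_total = 10·log₁₀(2.396e+07) = 73.79 dB.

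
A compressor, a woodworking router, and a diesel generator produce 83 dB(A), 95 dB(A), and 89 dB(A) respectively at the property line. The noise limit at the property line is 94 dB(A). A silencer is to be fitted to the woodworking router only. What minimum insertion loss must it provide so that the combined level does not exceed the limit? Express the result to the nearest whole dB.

3 dB

Everything except the woodworking router sums to 10^(83/10) + 10^(89/10) = 9.939e+08 in linear terms, 89.97 dB(A).
To meet 94 dB(A) overall, the treated woodworking router may contribute at most 10^(94/10) − 9.939e+08 = 1.518e+09, i.e. 91.81 dB(A).
Required insertion loss = 95 − 91.81 = 3.19 dB.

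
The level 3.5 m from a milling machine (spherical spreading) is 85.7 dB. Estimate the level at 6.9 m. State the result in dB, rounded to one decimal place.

For a point source, L₂ = L₁ − 20·log₁₀(r₂/r₁).
L₂ = 85.7 − 20·log₁₀(6.9/3.5) = 85.7 − 5.896 = 79.80 dB.

79.8 dB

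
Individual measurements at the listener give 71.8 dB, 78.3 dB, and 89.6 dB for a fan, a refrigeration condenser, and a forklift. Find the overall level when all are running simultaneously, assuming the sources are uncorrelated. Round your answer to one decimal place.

90.0 dB

For uncorrelated sources the intensities add, so convert each level to linear form, sum, and take 10·log₁₀ of the total.
Σ 10^(L/10) = 10^(71.8/10) + 10^(78.3/10) + 10^(89.6/10) = 9.948e+08.
L_total = 10·log₁₀(9.948e+08) = 89.98 dB.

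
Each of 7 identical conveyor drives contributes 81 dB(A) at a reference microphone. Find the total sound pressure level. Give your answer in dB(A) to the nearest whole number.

89 dB(A)

N identical incoherent sources raise the level by 10·log₁₀ N.
L_total = 81 + 10·log₁₀(7) = 81 + 8.451 = 89.45 dB(A).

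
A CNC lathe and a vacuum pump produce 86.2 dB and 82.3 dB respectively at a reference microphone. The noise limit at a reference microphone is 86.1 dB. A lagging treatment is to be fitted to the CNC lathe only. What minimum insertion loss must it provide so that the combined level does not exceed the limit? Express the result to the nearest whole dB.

Everything except the CNC lathe sums to 10^(82.3/10) = 1.698e+08 in linear terms, 82.30 dB.
To meet 86.1 dB overall, the treated CNC lathe may contribute at most 10^(86.1/10) − 1.698e+08 = 2.376e+08, i.e. 83.76 dB.
Required insertion loss = 86.2 − 83.76 = 2.44 dB.

2 dB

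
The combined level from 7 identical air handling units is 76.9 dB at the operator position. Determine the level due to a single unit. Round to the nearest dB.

68 dB

7 equal contributions raise the level by 10·log₁₀ 7 = 8.451 dB, so each unit alone gives 76.9 − 8.451.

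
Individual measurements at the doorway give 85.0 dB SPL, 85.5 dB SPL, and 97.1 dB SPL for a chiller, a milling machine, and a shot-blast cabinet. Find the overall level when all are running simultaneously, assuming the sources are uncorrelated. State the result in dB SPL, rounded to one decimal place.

Incoherent sources combine by intensity addition: L_total = 10·log₁₀(Σ 10^(L_i/10)).
Σ 10^(L/10) = 10^(85.0/10) + 10^(85.5/10) + 10^(97.1/10) = 5.800e+09.
L_total = 10·log₁₀(5.800e+09) = 97.63 dB SPL.

97.6 dB SPL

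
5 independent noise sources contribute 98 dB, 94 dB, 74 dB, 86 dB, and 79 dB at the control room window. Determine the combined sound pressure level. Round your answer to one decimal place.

99.7 dB

For uncorrelated sources the intensities add, so convert each level to linear form, sum, and take 10·log₁₀ of the total.
Σ 10^(L/10) = 10^(98/10) + 10^(94/10) + 10^(74/10) + 10^(86/10) + 10^(79/10) = 9.324e+09.
L_total = 10·log₁₀(9.324e+09) = 99.70 dB.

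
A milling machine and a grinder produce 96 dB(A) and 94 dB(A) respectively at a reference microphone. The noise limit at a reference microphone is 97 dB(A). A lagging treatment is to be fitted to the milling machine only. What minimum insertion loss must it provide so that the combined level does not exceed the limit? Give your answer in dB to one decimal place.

Everything except the milling machine sums to 10^(94/10) = 2.512e+09 in linear terms, 94.00 dB(A).
To meet 97 dB(A) overall, the treated milling machine may contribute at most 10^(97/10) − 2.512e+09 = 2.500e+09, i.e. 93.98 dB(A).
Required insertion loss = 96 − 93.98 = 2.02 dB.

2.0 dB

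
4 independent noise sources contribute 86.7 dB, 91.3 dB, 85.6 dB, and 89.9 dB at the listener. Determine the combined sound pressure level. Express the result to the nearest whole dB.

Incoherent sources combine by intensity addition: L_total = 10·log₁₀(Σ 10^(L_i/10)).
Σ 10^(L/10) = 10^(86.7/10) + 10^(91.3/10) + 10^(85.6/10) + 10^(89.9/10) = 3.157e+09.
L_total = 10·log₁₀(3.157e+09) = 94.99 dB.

95 dB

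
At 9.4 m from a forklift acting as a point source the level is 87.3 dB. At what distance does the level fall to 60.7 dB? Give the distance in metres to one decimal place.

201.0 m

The 26.6 dB drop corresponds to a distance ratio of 10^(26.6/20) for a point source.
r₂ = 9.4·10^((87.3−60.7)/20) = 9.4·10^(26.6/20) = 200.97 m.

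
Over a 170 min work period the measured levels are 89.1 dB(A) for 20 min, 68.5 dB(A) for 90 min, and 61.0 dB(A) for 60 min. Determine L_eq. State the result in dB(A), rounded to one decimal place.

L_eq = 10·log₁₀[(1/T)·Σ tᵢ·10^(Lᵢ/10)] with T = 170 min.
Σ tᵢ·10^(Lᵢ/10) = 20·10^(89.1/10) + 90·10^(68.5/10) + 60·10^(61.0/10) = 1.697e+10.
L_eq = 10·log₁₀(1.697e+10/170) = 79.99 dB(A).

80.0 dB(A)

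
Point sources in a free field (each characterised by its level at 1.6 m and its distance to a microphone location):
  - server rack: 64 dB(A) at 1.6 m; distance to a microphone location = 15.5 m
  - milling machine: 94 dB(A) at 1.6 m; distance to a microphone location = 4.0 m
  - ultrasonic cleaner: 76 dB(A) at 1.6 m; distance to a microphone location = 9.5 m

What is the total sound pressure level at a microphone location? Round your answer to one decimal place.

86.1 dB(A)

Apply inverse-square spreading to bring every level to the receiver, then sum 10^(L/10).
server rack: 64 − 20·log₁₀(15.5/1.6) = 64 − 19.72 = 44.28 dB(A).
milling machine: 94 − 20·log₁₀(4.0/1.6) = 94 − 7.96 = 86.04 dB(A).
ultrasonic cleaner: 76 − 20·log₁₀(9.5/1.6) = 76 − 15.47 = 60.53 dB(A).
Σ 10^(L/10) = 4.031e+08 → L_total = 10·log₁₀(4.031e+08) = 86.05 dB(A).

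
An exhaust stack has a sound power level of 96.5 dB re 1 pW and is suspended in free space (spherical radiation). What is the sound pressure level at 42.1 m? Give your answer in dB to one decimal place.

L_p = L_w − 10·log₁₀(4π·r²) with r = 42.1 m.
4π·r² = 2.227e+04 m², 10·log₁₀ of that is 43.478 dB.
L_p = 96.5 − 43.478 = 53.02 dB.

53.0 dB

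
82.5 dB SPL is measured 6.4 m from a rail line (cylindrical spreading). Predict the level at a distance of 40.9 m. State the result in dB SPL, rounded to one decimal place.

Cylindrical spreading from a line source gives a 10·log₁₀(r₂/r₁) drop.
L₂ = 82.5 − 10·log₁₀(40.9/6.4) = 82.5 − 8.055 = 74.44 dB SPL.

74.4 dB SPL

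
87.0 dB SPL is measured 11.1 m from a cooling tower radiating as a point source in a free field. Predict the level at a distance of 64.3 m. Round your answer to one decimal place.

71.7 dB SPL

Spherical spreading from a point source gives a 20·log₁₀(r₂/r₁) drop.
L₂ = 87.0 − 20·log₁₀(64.3/11.1) = 87.0 − 15.258 = 71.74 dB SPL.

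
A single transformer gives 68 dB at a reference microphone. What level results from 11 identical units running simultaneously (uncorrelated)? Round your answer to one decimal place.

78.4 dB

L_total = L₁ + 10·log₁₀ N for N identical incoherent sources.
L_total = 68 + 10·log₁₀(11) = 68 + 10.414 = 78.41 dB.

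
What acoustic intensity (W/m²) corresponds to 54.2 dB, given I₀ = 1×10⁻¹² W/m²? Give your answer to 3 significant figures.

2.63e-07 W/m²

I = I₀·10^(L/10) = 10⁻¹² × 10^(54.2/10) = 10^(-6.580).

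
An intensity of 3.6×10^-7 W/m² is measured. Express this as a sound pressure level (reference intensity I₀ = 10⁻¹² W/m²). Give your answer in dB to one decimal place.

I/I₀ = 3.6×10^-7/10⁻¹² = 3.6×10^5, and L = 10·log₁₀(I/I₀).
L = 10·(0.5563 + 5) = 55.56 dB.

55.6 dB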